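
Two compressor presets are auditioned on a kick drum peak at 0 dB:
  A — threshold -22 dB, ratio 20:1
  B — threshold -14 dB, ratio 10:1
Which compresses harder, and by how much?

A: 22 dB over, compressed to 1.1 dB over, so 20.9 dB of GR.
B: 14 dB over, compressed to 1.4 dB over, so 12.6 dB of GR.
Difference: 8.3 dB in favour of A.

A, by 8.3 dB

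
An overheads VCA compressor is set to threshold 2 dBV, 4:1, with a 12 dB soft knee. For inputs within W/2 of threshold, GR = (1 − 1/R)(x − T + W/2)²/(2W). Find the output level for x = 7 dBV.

3.21875 dBV

x − T + W/2 = 7 − 2 + 6 = 11.
GR = (1 − 1/4) × 11² / 24 = 0.75 × 121 / 24 = 3.78125 dB.
Output = 7 − 3.78125 = 3.21875 dBV.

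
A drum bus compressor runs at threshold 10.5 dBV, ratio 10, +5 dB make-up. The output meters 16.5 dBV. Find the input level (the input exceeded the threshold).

Remove make-up: 16.5 − 5 = 11.5 dBV.
The compressed level sits 11.5 − 10.5 = 1 dB over threshold.
Undo the ratio: input overshoot = 1 × 10 = 10 dB, giving input = 20.5 dBV.

20.5 dBV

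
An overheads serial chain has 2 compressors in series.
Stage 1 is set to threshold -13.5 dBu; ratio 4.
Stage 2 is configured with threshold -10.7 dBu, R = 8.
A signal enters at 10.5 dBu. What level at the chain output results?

-10.3 dBu

Stage 1: overshoot 24 dB → 24/4 = 6 dB → -7.5 dBu.
Stage 2: -7.5 dBu is 3.2 dB over -10.7 dBu; at 8:1 that becomes 0.4 dB over, giving -10.3 dBu.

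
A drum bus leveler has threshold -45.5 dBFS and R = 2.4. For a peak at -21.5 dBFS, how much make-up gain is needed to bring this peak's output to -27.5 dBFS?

The peak compresses to -45.5 + 24/2.4 = -35.5 dBFS.
To reach -27.5 dBFS requires -27.5 − (-35.5) = 8 dB of make-up.

8 dB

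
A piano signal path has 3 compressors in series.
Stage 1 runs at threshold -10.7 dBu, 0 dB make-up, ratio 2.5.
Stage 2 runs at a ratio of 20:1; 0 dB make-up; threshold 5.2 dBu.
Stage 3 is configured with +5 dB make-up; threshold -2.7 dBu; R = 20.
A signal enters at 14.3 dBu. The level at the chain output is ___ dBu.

2.4 dBu

Stage 1: 14.3 dBu is 25 dB over -10.7 dBu; at 2.5:1 that becomes 10 dB over, giving -0.7 dBu.
Stage 2: below threshold (-0.7 ≤ 5.2); passes unchanged; output -0.7 dBu.
Stage 3: overshoot 2 dB → 2/20 = 0.1 dB → -2.6 dBu; +5 dB make-up → 2.4 dBu.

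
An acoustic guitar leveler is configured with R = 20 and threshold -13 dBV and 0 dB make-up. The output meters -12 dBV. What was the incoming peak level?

Post-compression overshoot = -12 − (-13) = 1 dB.
Input overshoot = R × output overshoot = 20 dB → input = -13 + 20 = 7 dBV.

7 dBV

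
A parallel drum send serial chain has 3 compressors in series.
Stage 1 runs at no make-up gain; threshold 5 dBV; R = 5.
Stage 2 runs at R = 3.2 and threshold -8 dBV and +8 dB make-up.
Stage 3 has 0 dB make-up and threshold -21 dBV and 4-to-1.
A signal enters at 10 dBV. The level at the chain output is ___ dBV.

Stage 1: overshoot 5 dB → 5/5 = 1 dB → 6 dBV.
Stage 2: 14 dB above -8 dBV, reduced 3.2:1 to 4.375 dB above → -3.625 dBV; +8 dB make-up → 4.375 dBV.
Stage 3: 25.375 dB above -21 dBV, reduced 4:1 to 6.34375 dB above → -14.65625 dBV.

-14.65625 dBV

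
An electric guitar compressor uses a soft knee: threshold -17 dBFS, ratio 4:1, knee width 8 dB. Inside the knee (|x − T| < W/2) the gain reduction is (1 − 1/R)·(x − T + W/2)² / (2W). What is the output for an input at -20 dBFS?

x − T + W/2 = -20 − (-17) + 4 = 1.
GR = (1 − 1/4) × 1² / 16 = 0.75 × 1 / 16 = 0.046875 dB.
Output = -20 − 0.046875 = -20.046875 dBFS.

-20.046875 dBFS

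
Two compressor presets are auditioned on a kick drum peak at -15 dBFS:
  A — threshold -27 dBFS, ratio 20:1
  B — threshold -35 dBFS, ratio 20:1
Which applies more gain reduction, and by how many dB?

A: overshoot 12 dB → output overshoot 0.6 dB → GR 11.4 dB.
B: overshoot 20 dB → output overshoot 1 dB → GR 19 dB.
B applies 7.6 dB more gain reduction.

B, by 7.6 dB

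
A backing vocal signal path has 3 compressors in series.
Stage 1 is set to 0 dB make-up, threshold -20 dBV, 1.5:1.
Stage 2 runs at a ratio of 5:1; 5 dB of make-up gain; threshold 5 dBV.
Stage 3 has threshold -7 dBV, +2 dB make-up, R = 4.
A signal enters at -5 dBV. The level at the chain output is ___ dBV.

Stage 1: 15 dB above -20 dBV, reduced 1.5:1 to 10 dB above → -10 dBV.
Stage 2: below threshold (-10 ≤ 5); passes unchanged; make-up brings it to -5 dBV.
Stage 3: overshoot 2 dB → 2/4 = 0.5 dB → -6.5 dBV; +2 dB make-up → -4.5 dBV.

-4.5 dBV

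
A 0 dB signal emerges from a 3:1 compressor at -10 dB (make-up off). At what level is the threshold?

-15 dB

Input is 15 dB above T (since output overshoot × R = input overshoot: (-10 − T)·3 = 0 − T gives T = -15 dB).
Check: -15 + (0 − (-15))/3 = -15 + 5 = -10 dB. ✓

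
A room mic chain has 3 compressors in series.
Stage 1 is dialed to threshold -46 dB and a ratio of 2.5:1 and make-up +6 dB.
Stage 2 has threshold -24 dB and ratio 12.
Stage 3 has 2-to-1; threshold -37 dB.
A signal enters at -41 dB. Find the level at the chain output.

-38 dB

Stage 1: 5 dB above -46 dB, reduced 2.5:1 to 2 dB above → -44 dB; +6 dB make-up → -38 dB.
Stage 2: -38 dB is at or below the -24 dB threshold — no compression; output -38 dB.
Stage 3: below threshold (-38 ≤ -37); passes unchanged; output -38 dB.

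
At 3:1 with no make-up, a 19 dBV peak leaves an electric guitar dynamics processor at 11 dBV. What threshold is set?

Input is 12 dB above T (since output overshoot × R = input overshoot: (11 − T)·3 = 19 − T gives T = 7 dBV).
Check: 7 + (19 − 7)/3 = 7 + 4 = 11 dBV. ✓

7 dBV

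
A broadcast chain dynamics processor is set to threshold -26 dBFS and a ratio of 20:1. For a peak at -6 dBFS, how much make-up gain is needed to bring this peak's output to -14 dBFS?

Overshoot 20 dB → 20/20 = 1 dB after compression, so the compressed level is -26 + 1 = -25 dBFS.
Make-up = target − compressed = -14 − (-25) = 11 dB.

11 dB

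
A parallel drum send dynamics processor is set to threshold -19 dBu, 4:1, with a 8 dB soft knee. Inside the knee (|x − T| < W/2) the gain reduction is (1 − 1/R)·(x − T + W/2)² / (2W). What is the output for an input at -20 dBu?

x − T + W/2 = -20 − (-19) + 4 = 3.
GR = (1 − 1/4) × 3² / 16 = 0.75 × 9 / 16 = 0.421875 dB.
Output = -20 − 0.421875 = -20.421875 dBu.

-20.421875 dBu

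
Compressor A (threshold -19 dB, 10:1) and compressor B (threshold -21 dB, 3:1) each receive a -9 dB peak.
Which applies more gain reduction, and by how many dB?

A: overshoot 10 dB → output overshoot 1 dB → GR 9 dB.
B: overshoot 12 dB → output overshoot 4 dB → GR 8 dB.
A applies 1 dB more gain reduction.

A, by 1 dB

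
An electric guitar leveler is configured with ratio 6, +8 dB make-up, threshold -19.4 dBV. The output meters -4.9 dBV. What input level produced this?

19.6 dBV

Remove make-up: -4.9 − 8 = -12.9 dBV.
That's 6.5 dB above the -19.4 dBV threshold.
Before 6:1 compression the overshoot was 6.5 × 6 = 39 dB, so input = -19.4 + 39 = 19.6 dBV.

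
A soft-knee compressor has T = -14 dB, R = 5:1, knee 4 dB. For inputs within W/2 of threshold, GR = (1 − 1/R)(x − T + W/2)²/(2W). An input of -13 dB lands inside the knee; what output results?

-13.9 dB

x − T + W/2 = -13 − (-14) + 2 = 3.
GR = (1 − 1/5) × 3² / 8 = 0.8 × 9 / 8 = 0.9 dB.
Output = -13 − 0.9 = -13.9 dB.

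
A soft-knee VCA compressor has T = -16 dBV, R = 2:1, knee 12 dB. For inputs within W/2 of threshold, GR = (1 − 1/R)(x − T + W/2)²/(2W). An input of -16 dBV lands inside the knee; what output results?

x − T + W/2 = -16 − (-16) + 6 = 6.
GR = (1 − 1/2) × 6² / 24 = 0.5 × 36 / 24 = 0.75 dB.
Output = -16 − 0.75 = -16.75 dBV.

-16.75 dBV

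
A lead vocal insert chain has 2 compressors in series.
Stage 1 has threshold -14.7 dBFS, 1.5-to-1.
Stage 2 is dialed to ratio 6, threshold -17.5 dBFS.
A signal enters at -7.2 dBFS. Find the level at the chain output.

-16.2 dBFS

Stage 1: -7.2 dBFS is 7.5 dB over -14.7 dBFS; at 1.5:1 that becomes 5 dB over, giving -9.7 dBFS.
Stage 2: -9.7 dBFS is 7.8 dB over -17.5 dBFS; at 6:1 that becomes 1.3 dB over, giving -16.2 dBFS.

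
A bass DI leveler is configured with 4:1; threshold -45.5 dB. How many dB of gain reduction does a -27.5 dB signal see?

13.5 dB

Overshoot = -27.5 − (-45.5) = 18 dB.
After 4:1 compression the overshoot becomes 18/4 = 4.5 dB.
GR = overshoot in − overshoot out = 18 − 4.5 = 13.5 dB.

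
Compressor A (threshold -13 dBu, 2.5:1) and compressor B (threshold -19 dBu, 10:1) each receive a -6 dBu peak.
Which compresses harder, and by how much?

A: overshoot 7 dB → output overshoot 2.8 dB → GR 4.2 dB.
B: overshoot 13 dB → output overshoot 1.3 dB → GR 11.7 dB.
B reduces 7.5 dB more.

B, by 7.5 dB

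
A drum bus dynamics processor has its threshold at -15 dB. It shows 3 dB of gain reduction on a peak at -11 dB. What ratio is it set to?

4:1

Input overshoot = -11 − (-15) = 4 dB.
Output overshoot = 4 − 3 = 1 dB.
Ratio = input overshoot / output overshoot = 4 / 1 = 4.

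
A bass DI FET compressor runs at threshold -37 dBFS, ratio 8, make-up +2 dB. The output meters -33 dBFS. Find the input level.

-21 dBFS

Stripping the +2 dB make-up gives -35 dBFS at the gain stage.
Post-compression overshoot = -35 − (-37) = 2 dB.
Input overshoot = R × output overshoot = 16 dB → input = -37 + 16 = -21 dBFS.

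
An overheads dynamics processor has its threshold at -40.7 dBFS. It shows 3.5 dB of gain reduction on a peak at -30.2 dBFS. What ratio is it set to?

1.5:1

Input overshoot = -30.2 − (-40.7) = 10.5 dB.
Output overshoot = 10.5 − 3.5 = 7 dB.
Ratio = input overshoot / output overshoot = 10.5 / 7 = 1.5.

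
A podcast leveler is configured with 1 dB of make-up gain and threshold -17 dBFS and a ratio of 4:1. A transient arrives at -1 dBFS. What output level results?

Overshoot: -1 − (-17) = 16 dB.
At 4:1 the overshoot is divided by 4, leaving 4 dB above threshold.
So the level is -17 + 4 = -13 dBFS; make-up adds 1 dB, giving -12 dBFS.

-12 dBFS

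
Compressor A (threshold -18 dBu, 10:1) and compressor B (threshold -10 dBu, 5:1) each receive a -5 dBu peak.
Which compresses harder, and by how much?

A, by 7.7 dB

A: GR = 13 − 13/10 = 11.7 dB.
B: GR = 5 − 5/5 = 4 dB.
A applies 7.7 dB more gain reduction.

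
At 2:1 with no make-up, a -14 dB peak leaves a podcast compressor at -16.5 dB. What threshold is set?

Gain reduction = -14 − (-16.5) = 2.5 dB; output overshoot = GR / (R − 1) = 2.5 / 1 = 2.5 dB.
Threshold = output − output overshoot = -16.5 − 2.5 = -19 dB.

-19 dB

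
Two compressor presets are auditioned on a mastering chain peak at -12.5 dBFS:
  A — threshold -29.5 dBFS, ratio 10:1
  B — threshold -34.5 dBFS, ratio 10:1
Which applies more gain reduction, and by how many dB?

B, by 4.5 dB

A: GR = 17 − 17/10 = 15.3 dB.
B: GR = 22 − 22/10 = 19.8 dB.
B applies 4.5 dB more gain reduction.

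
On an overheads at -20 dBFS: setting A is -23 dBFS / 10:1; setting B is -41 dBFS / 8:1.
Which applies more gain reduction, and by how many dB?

B, by 15.675 dB

A: GR = 3 − 3/10 = 2.7 dB.
B: GR = 21 − 21/8 = 18.375 dB.
Difference: 15.675 dB in favour of B.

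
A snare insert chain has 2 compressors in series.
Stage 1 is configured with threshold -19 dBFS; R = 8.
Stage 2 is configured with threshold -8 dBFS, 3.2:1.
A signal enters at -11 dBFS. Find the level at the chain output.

Stage 1: overshoot 8 dB → 8/8 = 1 dB → -18 dBFS.
Stage 2: -18 dBFS ≤ -8 dBFS, so stage 2 doesn't engage; output -18 dBFS.

-18 dBFS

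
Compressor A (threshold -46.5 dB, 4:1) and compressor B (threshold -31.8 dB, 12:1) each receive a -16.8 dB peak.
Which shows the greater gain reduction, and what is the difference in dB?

A, by 8.525 dB

A: 29.7 dB over, compressed to 7.425 dB over, so 22.275 dB of GR.
B: 15 dB over, compressed to 1.25 dB over, so 13.75 dB of GR.
Difference: 8.525 dB in favour of A.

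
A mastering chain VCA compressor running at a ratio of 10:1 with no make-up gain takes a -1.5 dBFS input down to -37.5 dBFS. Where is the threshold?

Let T be the threshold. Output overshoot = (input overshoot)/R, so -37.5 − T = (-1.5 − T)/10.
10·(-37.5 − T) = -1.5 − T → 9·T = -375 − (-1.5) = -373.5.
T = -373.5/9 = -41.5 dBFS.

-41.5 dBFS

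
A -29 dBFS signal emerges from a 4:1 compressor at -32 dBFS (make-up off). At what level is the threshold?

-33 dBFS

Let T be the threshold. Output overshoot = (input overshoot)/R, so -32 − T = (-29 − T)/4.
4·(-32 − T) = -29 − T → 3·T = -128 − (-29) = -99.
T = -99/3 = -33 dBFS.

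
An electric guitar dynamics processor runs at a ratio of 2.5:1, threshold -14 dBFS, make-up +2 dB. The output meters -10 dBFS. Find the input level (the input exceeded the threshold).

-9 dBFS

Remove make-up: -10 − 2 = -12 dBFS.
The compressed level sits -12 − (-14) = 2 dB over threshold.
Input overshoot = R × output overshoot = 5 dB → input = -14 + 5 = -9 dBFS.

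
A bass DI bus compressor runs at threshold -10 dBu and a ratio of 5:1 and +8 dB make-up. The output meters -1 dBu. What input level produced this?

Before make-up, the level was -1 − 8 = -9 dBu.
Post-compression overshoot = -9 − (-10) = 1 dB.
Undo the ratio: input overshoot = 1 × 5 = 5 dB, giving input = -5 dBu.

-5 dBu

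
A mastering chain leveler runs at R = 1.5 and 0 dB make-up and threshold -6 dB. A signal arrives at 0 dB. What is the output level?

-2 dB

0 dB sits 6 dB over threshold.
1.5:1 compression reduces that to 6/1.5 = 4 dB over.
So the level is -6 + 4 = -2 dB.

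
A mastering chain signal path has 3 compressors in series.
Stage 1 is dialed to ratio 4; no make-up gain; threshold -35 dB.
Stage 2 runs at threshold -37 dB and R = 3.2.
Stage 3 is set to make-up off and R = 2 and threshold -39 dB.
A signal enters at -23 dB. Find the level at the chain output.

Stage 1: -23 dB is 12 dB over -35 dB; at 4:1 that becomes 3 dB over, giving -32 dB.
Stage 2: -32 dB is 5 dB over -37 dB; at 3.2:1 that becomes 1.5625 dB over, giving -35.4375 dB.
Stage 3: -35.4375 dB is 3.5625 dB over -39 dB; at 2:1 that becomes 1.78125 dB over, giving -37.21875 dB.

-37.21875 dB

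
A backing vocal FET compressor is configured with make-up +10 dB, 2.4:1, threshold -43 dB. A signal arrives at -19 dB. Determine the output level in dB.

Overshoot: -19 − (-43) = 24 dB.
The 24 dB excess becomes 10 dB after 2.4:1 reduction.
Output = -43 + 10 = -33 dB; make-up adds 10 dB, giving -23 dB.

-23 dB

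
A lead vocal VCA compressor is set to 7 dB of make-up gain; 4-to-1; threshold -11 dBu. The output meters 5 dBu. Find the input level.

25 dBu

Before make-up, the level was 5 − 7 = -2 dBu.
The compressed level sits -2 − (-11) = 9 dB over threshold.
Undo the ratio: input overshoot = 9 × 4 = 36 dB, giving input = 25 dBu.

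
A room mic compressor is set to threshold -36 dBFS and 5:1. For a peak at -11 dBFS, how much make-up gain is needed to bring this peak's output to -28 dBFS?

The peak compresses to -36 + 25/5 = -31 dBFS.
To reach -28 dBFS requires -28 − (-31) = 3 dB of make-up.

3 dB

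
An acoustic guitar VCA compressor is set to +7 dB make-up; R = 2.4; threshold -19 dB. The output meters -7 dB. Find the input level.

Stripping the +7 dB make-up gives -14 dB at the gain stage.
The compressed level sits -14 − (-19) = 5 dB over threshold.
Input overshoot = R × output overshoot = 12 dB → input = -19 + 12 = -7 dB.

-7 dB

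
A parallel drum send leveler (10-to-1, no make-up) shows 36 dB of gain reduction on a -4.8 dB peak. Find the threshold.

Input is 40 dB above T (since output overshoot × R = input overshoot: (-40.8 − T)·10 = -4.8 − T gives T = -44.8 dB).
Check: -44.8 + (-4.8 − (-44.8))/10 = -44.8 + 4 = -40.8 dB. ✓

-44.8 dB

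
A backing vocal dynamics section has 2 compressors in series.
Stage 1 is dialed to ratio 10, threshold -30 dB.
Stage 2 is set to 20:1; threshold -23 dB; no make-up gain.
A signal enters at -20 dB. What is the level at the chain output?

Stage 1: 10 dB above -30 dB, reduced 10:1 to 1 dB above → -29 dB.
Stage 2: below threshold (-29 ≤ -23); passes unchanged; output -29 dB.

-29 dB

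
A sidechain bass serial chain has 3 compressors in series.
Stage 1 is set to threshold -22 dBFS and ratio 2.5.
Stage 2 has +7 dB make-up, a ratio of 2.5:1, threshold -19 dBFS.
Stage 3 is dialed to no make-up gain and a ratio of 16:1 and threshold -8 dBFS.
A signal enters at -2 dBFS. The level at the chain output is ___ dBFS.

-10 dBFS

Stage 1: 20 dB above -22 dBFS, reduced 2.5:1 to 8 dB above → -14 dBFS.
Stage 2: overshoot 5 dB → 5/2.5 = 2 dB → -17 dBFS; +7 dB make-up → -10 dBFS.
Stage 3: -10 dBFS ≤ -8 dBFS, so stage 3 doesn't engage; output -10 dBFS.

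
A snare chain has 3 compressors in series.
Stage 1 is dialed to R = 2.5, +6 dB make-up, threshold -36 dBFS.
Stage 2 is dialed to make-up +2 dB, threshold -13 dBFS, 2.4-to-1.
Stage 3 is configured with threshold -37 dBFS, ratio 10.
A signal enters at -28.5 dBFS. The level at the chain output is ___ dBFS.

-35.8 dBFS

Stage 1: 7.5 dB above -36 dBFS, reduced 2.5:1 to 3 dB above → -33 dBFS; +6 dB make-up → -27 dBFS.
Stage 2: -27 dBFS ≤ -13 dBFS, so stage 2 doesn't engage; make-up brings it to -25 dBFS.
Stage 3: overshoot 12 dB → 12/10 = 1.2 dB → -35.8 dBFS.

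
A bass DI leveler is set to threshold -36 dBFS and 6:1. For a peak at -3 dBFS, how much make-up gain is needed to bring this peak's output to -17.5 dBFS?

Overshoot 33 dB → 33/6 = 5.5 dB after compression, so the compressed level is -36 + 5.5 = -30.5 dBFS.
Make-up = target − compressed = -17.5 − (-30.5) = 13 dB.

13 dB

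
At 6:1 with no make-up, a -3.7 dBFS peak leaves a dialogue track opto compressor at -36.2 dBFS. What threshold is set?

Let T be the threshold. Output overshoot = (input overshoot)/R, so -36.2 − T = (-3.7 − T)/6.
6·(-36.2 − T) = -3.7 − T → 5·T = -217.2 − (-3.7) = -213.5.
T = -213.5/5 = -42.7 dBFS.

-42.7 dBFS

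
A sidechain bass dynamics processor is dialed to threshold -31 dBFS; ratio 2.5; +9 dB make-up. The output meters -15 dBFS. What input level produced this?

-13.5 dBFS

Stripping the +9 dB make-up gives -24 dBFS at the gain stage.
That's 7 dB above the -31 dBFS threshold.
Undo the ratio: input overshoot = 7 × 2.5 = 17.5 dB, giving input = -13.5 dBFS.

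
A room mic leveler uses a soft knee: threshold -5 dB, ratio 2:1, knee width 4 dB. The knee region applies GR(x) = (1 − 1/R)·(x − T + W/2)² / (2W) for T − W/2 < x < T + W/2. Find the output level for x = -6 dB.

-6.0625 dB

x − T + W/2 = -6 − (-5) + 2 = 1.
GR = (1 − 1/2) × 1² / 8 = 0.5 × 1 / 8 = 0.0625 dB.
Output = -6 − 0.0625 = -6.0625 dB.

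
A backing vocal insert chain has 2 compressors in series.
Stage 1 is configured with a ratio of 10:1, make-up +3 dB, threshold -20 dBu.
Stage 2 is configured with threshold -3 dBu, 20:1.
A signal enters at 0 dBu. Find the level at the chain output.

-15 dBu

Stage 1: overshoot 20 dB → 20/10 = 2 dB → -18 dBu; +3 dB make-up → -15 dBu.
Stage 2: -15 dBu is at or below the -3 dBu threshold — no compression; output -15 dBu.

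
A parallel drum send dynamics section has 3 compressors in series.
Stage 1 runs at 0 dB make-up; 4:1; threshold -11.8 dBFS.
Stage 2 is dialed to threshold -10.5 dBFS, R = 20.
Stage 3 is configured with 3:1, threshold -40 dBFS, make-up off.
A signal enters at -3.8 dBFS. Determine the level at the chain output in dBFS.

-30.155 dBFS

Stage 1: overshoot 8 dB → 8/4 = 2 dB → -9.8 dBFS.
Stage 2: overshoot 0.7 dB → 0.7/20 = 0.035 dB → -10.465 dBFS.
Stage 3: overshoot 29.535 dB → 29.535/3 = 9.845 dB → -30.155 dBFS.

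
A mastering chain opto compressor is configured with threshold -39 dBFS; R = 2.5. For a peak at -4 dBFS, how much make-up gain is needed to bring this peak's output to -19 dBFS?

The peak compresses to -39 + 35/2.5 = -25 dBFS.
To reach -19 dBFS requires -19 − (-25) = 6 dB of make-up.

6 dB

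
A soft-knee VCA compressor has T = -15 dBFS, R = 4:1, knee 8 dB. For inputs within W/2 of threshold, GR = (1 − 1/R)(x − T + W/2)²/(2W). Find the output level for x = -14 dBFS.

-15.171875 dBFS

x − T + W/2 = -14 − (-15) + 4 = 5.
GR = (1 − 1/4) × 5² / 16 = 0.75 × 25 / 16 = 1.171875 dB.
Output = -14 − 1.171875 = -15.171875 dBFS.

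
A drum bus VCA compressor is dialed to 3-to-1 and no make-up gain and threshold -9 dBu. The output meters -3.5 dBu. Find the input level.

That's 5.5 dB above the -9 dBu threshold.
Input overshoot = R × output overshoot = 16.5 dB → input = -9 + 16.5 = 7.5 dBu.

7.5 dBu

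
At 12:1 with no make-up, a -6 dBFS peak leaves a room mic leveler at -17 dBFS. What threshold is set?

-18 dBFS

Let T be the threshold. Output overshoot = (input overshoot)/R, so -17 − T = (-6 − T)/12.
12·(-17 − T) = -6 − T → 11·T = -204 − (-6) = -198.
T = -198/11 = -18 dBFS.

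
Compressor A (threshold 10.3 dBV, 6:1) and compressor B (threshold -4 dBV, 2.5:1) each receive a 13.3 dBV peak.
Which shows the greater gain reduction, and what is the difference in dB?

A: overshoot 3 dB → output overshoot 0.5 dB → GR 2.5 dB.
B: overshoot 17.3 dB → output overshoot 6.92 dB → GR 10.38 dB.
B applies 7.88 dB more gain reduction.

B, by 7.88 dB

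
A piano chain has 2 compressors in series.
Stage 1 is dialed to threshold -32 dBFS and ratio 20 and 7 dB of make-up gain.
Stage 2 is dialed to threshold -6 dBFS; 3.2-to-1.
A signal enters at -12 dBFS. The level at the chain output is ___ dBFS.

Stage 1: -12 dBFS is 20 dB over -32 dBFS; at 20:1 that becomes 1 dB over, giving -31 dBFS; +7 dB make-up → -24 dBFS.
Stage 2: -24 dBFS ≤ -6 dBFS, so stage 2 doesn't engage; output -24 dBFS.

-24 dBFS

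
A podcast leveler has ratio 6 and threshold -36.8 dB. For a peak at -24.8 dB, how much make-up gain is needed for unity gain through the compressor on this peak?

10 dB

The peak compresses to -36.8 + 12/6 = -34.8 dB.
To reach -24.8 dB requires -24.8 − (-34.8) = 10 dB of make-up.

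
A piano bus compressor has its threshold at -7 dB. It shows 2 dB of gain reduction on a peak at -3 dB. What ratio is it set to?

2:1

Input overshoot = -3 − (-7) = 4 dB.
Output overshoot = 4 − 2 = 2 dB.
Ratio = input overshoot / output overshoot = 4 / 2 = 2.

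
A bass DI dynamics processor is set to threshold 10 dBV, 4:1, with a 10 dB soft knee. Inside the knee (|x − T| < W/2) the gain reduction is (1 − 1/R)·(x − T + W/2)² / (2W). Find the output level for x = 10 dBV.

9.0625 dBV

x − T + W/2 = 10 − 10 + 5 = 5.
GR = (1 − 1/4) × 5² / 20 = 0.75 × 25 / 20 = 0.9375 dB.
Output = 10 − 0.9375 = 9.0625 dBV.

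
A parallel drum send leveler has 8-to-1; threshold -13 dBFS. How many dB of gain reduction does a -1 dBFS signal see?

The signal is 12 dB above threshold.
After 8:1 compression the overshoot becomes 12/8 = 1.5 dB.
GR = overshoot in − overshoot out = 12 − 1.5 = 10.5 dB.

10.5 dB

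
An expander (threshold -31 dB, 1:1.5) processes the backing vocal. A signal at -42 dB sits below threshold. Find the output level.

-47.5 dB

Below threshold, a 1:1.5 expander applies gain = (1.5−1)×(T − x) of attenuation.
(1.5−1) × 11 = 5.5 dB, so output = -42 − 5.5 = -47.5 dB.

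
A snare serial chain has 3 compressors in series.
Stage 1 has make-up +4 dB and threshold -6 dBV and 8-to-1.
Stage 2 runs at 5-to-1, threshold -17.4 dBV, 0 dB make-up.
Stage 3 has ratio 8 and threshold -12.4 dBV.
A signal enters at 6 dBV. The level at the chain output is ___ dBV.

-14.02 dBV

Stage 1: 12 dB above -6 dBV, reduced 8:1 to 1.5 dB above → -4.5 dBV; +4 dB make-up → -0.5 dBV.
Stage 2: overshoot 16.9 dB → 16.9/5 = 3.38 dB → -14.02 dBV.
Stage 3: -14.02 dBV is at or below the -12.4 dBV threshold — no compression; output -14.02 dBV.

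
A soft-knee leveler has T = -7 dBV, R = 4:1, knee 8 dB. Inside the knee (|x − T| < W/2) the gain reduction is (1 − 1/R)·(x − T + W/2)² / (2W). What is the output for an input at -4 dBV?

-6.296875 dBV

x − T + W/2 = -4 − (-7) + 4 = 7.
GR = (1 − 1/4) × 7² / 16 = 0.75 × 49 / 16 = 2.296875 dB.
Output = -4 − 2.296875 = -6.296875 dBV.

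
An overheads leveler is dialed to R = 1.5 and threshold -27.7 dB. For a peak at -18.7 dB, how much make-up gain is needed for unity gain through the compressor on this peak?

Without make-up, output = threshold + overshoot/1.5 = -27.7 + 6 = -21.7 dB.
Gap to target: 3 dB.

3 dB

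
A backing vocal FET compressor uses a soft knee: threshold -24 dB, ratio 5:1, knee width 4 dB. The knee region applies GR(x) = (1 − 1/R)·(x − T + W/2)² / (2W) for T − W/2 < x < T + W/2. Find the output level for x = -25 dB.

-25.1 dB

x − T + W/2 = -25 − (-24) + 2 = 1.
GR = (1 − 1/5) × 1² / 8 = 0.8 × 1 / 8 = 0.1 dB.
Output = -25 − 0.1 = -25.1 dB.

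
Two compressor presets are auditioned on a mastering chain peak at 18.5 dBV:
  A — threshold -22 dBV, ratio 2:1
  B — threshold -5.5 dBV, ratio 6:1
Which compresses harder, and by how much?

A, by 0.25 dB

A: GR = 40.5 − 40.5/2 = 20.25 dB.
B: GR = 24 − 24/6 = 20 dB.
Difference: 0.25 dB in favour of A.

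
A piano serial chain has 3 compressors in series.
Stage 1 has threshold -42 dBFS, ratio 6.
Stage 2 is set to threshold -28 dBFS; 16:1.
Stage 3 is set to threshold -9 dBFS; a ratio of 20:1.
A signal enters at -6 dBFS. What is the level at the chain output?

Stage 1: -6 dBFS is 36 dB over -42 dBFS; at 6:1 that becomes 6 dB over, giving -36 dBFS.
Stage 2: below threshold (-36 ≤ -28); passes unchanged; output -36 dBFS.
Stage 3: -36 dBFS is at or below the -9 dBFS threshold — no compression; output -36 dBFS.

-36 dBFS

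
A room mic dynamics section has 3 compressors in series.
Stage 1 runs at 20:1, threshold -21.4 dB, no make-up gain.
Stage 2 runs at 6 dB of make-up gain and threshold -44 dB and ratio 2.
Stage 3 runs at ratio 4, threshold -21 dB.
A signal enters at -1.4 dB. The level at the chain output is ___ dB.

-26.2 dB

Stage 1: -1.4 dB is 20 dB over -21.4 dB; at 20:1 that becomes 1 dB over, giving -20.4 dB.
Stage 2: -20.4 dB is 23.6 dB over -44 dB; at 2:1 that becomes 11.8 dB over, giving -32.2 dB; +6 dB make-up → -26.2 dB.
Stage 3: below threshold (-26.2 ≤ -21); passes unchanged; output -26.2 dB.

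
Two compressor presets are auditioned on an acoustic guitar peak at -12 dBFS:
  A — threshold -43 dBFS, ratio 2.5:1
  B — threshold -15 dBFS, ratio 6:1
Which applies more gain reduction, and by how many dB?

A, by 16.1 dB

A: 31 dB over, compressed to 12.4 dB over, so 18.6 dB of GR.
B: 3 dB over, compressed to 0.5 dB over, so 2.5 dB of GR.
Difference: 16.1 dB in favour of A.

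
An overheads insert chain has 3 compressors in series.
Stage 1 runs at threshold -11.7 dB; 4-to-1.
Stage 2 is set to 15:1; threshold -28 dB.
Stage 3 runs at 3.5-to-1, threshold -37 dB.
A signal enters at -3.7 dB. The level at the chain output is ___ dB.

-34.08 dB

Stage 1: -3.7 dB is 8 dB over -11.7 dB; at 4:1 that becomes 2 dB over, giving -9.7 dB.
Stage 2: overshoot 18.3 dB → 18.3/15 = 1.22 dB → -26.78 dB.
Stage 3: -26.78 dB is 10.22 dB over -37 dB; at 3.5:1 that becomes 2.92 dB over, giving -34.08 dB.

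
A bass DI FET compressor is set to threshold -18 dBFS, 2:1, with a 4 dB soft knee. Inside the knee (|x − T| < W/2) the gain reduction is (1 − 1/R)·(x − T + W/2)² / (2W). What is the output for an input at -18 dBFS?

x − T + W/2 = -18 − (-18) + 2 = 2.
GR = (1 − 1/2) × 2² / 8 = 0.5 × 4 / 8 = 0.25 dB.
Output = -18 − 0.25 = -18.25 dBFS.

-18.25 dBFS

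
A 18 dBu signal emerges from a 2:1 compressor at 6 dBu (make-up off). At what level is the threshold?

-6 dBu

Gain reduction = 18 − 6 = 12 dB; output overshoot = GR / (R − 1) = 12 / 1 = 12 dB.
Threshold = output − output overshoot = 6 − 12 = -6 dBu.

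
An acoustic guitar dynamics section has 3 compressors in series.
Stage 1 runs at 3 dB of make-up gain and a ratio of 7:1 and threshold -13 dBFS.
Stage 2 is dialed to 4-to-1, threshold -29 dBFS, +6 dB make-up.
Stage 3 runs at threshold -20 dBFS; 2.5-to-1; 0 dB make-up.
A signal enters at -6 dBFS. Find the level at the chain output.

Stage 1: 7 dB above -13 dBFS, reduced 7:1 to 1 dB above → -12 dBFS; +3 dB make-up → -9 dBFS.
Stage 2: overshoot 20 dB → 20/4 = 5 dB → -24 dBFS; +6 dB make-up → -18 dBFS.
Stage 3: -18 dBFS is 2 dB over -20 dBFS; at 2.5:1 that becomes 0.8 dB over, giving -19.2 dBFS.

-19.2 dBFS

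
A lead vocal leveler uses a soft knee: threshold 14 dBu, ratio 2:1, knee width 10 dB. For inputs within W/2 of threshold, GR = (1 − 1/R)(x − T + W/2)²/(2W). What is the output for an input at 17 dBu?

15.4 dBu

x − T + W/2 = 17 − 14 + 5 = 8.
GR = (1 − 1/2) × 8² / 20 = 0.5 × 64 / 20 = 1.6 dB.
Output = 17 − 1.6 = 15.4 dBu.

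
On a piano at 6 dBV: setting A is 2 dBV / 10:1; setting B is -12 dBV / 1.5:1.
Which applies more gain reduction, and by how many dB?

A: GR = 4 − 4/10 = 3.6 dB.
B: GR = 18 − 18/1.5 = 6 dB.
B applies 2.4 dB more gain reduction.

B, by 2.4 dB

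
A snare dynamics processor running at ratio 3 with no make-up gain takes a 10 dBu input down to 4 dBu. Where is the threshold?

1 dBu

Gain reduction = 10 − 4 = 6 dB; output overshoot = GR / (R − 1) = 6 / 2 = 3 dB.
Threshold = output − output overshoot = 4 − 3 = 1 dBu.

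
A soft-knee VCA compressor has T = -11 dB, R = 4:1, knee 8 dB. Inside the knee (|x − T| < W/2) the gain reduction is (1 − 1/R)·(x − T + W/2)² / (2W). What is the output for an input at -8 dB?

-10.296875 dB

x − T + W/2 = -8 − (-11) + 4 = 7.
GR = (1 − 1/4) × 7² / 16 = 0.75 × 49 / 16 = 2.296875 dB.
Output = -8 − 2.296875 = -10.296875 dB.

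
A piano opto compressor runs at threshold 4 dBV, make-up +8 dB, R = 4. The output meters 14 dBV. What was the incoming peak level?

12 dBV

Stripping the +8 dB make-up gives 6 dBV at the gain stage.
That's 2 dB above the 4 dBV threshold.
Before 4:1 compression the overshoot was 2 × 4 = 8 dB, so input = 4 + 8 = 12 dBV.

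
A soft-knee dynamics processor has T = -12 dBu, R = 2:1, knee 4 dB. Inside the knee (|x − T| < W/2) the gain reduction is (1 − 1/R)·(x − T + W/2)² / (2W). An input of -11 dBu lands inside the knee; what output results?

-11.5625 dBu

x − T + W/2 = -11 − (-12) + 2 = 3.
GR = (1 − 1/2) × 3² / 8 = 0.5 × 9 / 8 = 0.5625 dB.
Output = -11 − 0.5625 = -11.5625 dBu.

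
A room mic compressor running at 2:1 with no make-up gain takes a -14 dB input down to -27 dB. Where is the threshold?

Input is 26 dB above T (since output overshoot × R = input overshoot: (-27 − T)·2 = -14 − T gives T = -40 dB).
Check: -40 + (-14 − (-40))/2 = -40 + 13 = -27 dB. ✓

-40 dB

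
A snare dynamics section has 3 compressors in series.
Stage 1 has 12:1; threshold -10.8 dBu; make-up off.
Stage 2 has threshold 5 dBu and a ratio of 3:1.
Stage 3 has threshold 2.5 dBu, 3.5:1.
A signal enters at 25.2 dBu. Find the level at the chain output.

-7.8 dBu

Stage 1: overshoot 36 dB → 36/12 = 3 dB → -7.8 dBu.
Stage 2: below threshold (-7.8 ≤ 5); passes unchanged; output -7.8 dBu.
Stage 3: -7.8 dBu is at or below the 2.5 dBu threshold — no compression; output -7.8 dBu.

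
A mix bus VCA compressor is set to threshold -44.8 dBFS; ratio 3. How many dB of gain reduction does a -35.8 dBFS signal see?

The signal is 9 dB above threshold.
A 3:1 ratio leaves 3 dB of that excess.
GR = overshoot in − overshoot out = 9 − 3 = 6 dB.

6 dB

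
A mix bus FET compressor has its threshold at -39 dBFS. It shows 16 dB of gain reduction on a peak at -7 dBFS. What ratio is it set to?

Input overshoot = -7 − (-39) = 32 dB.
Output overshoot = 32 − 16 = 16 dB.
Ratio = input overshoot / output overshoot = 32 / 16 = 2.

2:1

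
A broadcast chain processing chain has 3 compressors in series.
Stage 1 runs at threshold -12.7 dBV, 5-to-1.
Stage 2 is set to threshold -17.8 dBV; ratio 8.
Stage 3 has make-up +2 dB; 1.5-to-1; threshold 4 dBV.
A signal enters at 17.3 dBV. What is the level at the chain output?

Stage 1: 30 dB above -12.7 dBV, reduced 5:1 to 6 dB above → -6.7 dBV.
Stage 2: -6.7 dBV is 11.1 dB over -17.8 dBV; at 8:1 that becomes 1.3875 dB over, giving -16.4125 dBV.
Stage 3: below threshold (-16.4125 ≤ 4); passes unchanged; make-up brings it to -14.4125 dBV.

-14.4125 dBV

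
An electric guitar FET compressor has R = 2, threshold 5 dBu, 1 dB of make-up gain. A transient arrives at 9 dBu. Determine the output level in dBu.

8 dBu

Overshoot: 9 − 5 = 4 dB.
The 4 dB excess becomes 2 dB after 2:1 reduction.
Output = 5 + 2 = 7 dBu; make-up adds 1 dB, giving 8 dBu.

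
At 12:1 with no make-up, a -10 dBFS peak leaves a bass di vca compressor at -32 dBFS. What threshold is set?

Let T be the threshold. Output overshoot = (input overshoot)/R, so -32 − T = (-10 − T)/12.
12·(-32 − T) = -10 − T → 11·T = -384 − (-10) = -374.
T = -374/11 = -34 dBFS.

-34 dBFS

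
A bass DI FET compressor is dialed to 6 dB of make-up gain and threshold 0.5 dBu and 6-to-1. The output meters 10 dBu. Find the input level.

21.5 dBu

Stripping the +6 dB make-up gives 4 dBu at the gain stage.
That's 3.5 dB above the 0.5 dBu threshold.
Input overshoot = R × output overshoot = 21 dB → input = 0.5 + 21 = 21.5 dBu.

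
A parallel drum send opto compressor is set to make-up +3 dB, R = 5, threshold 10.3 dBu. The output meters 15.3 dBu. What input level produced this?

Before make-up, the level was 15.3 − 3 = 12.3 dBu.
That's 2 dB above the 10.3 dBu threshold.
Before 5:1 compression the overshoot was 2 × 5 = 10 dB, so input = 10.3 + 10 = 20.3 dBu.

20.3 dBu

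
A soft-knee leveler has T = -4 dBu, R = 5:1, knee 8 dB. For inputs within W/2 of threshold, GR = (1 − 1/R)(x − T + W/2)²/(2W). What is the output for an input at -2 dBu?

x − T + W/2 = -2 − (-4) + 4 = 6.
GR = (1 − 1/5) × 6² / 16 = 0.8 × 36 / 16 = 1.8 dB.
Output = -2 − 1.8 = -3.8 dBu.

-3.8 dBu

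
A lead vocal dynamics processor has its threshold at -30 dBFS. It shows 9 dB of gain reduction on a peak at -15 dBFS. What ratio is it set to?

Input overshoot = -15 − (-30) = 15 dB.
Output overshoot = 15 − 9 = 6 dB.
Ratio = input overshoot / output overshoot = 15 / 6 = 2.5.

2.5:1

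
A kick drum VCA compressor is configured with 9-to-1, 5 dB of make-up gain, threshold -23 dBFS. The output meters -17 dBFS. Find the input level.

Stripping the +5 dB make-up gives -22 dBFS at the gain stage.
The compressed level sits -22 − (-23) = 1 dB over threshold.
Input overshoot = R × output overshoot = 9 dB → input = -23 + 9 = -14 dBFS.

-14 dBFS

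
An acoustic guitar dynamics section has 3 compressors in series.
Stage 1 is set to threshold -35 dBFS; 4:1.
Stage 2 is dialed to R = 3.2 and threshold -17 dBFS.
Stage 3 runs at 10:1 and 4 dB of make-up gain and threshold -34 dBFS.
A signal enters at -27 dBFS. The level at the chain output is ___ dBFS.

Stage 1: overshoot 8 dB → 8/4 = 2 dB → -33 dBFS.
Stage 2: -33 dBFS is at or below the -17 dBFS threshold — no compression; output -33 dBFS.
Stage 3: 1 dB above -34 dBFS, reduced 10:1 to 0.1 dB above → -33.9 dBFS; +4 dB make-up → -29.9 dBFS.

-29.9 dBFS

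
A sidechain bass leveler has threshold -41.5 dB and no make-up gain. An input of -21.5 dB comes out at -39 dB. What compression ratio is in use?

8:1

Input overshoot = -21.5 − (-41.5) = 20 dB; output overshoot = -39 − (-41.5) = 2.5 dB.
Ratio = 20 / 2.5 = 8.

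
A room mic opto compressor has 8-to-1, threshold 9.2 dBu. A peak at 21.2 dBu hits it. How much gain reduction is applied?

10.5 dB

21.2 dBu exceeds the threshold by 12 dB.
After 8:1 compression the overshoot becomes 12/8 = 1.5 dB.
Gain reduction = 12 − 1.5 = 10.5 dB.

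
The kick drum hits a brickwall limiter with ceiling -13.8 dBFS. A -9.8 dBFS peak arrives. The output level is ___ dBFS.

A brickwall limiter is an ∞:1 compressor: any input above the ceiling is clamped to -13.8 dBFS.

-13.8 dBFS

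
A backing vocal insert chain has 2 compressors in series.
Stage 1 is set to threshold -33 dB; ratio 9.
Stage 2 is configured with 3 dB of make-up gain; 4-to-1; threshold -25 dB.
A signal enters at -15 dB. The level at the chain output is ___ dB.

-28 dB

Stage 1: 18 dB above -33 dB, reduced 9:1 to 2 dB above → -31 dB.
Stage 2: below threshold (-31 ≤ -25); passes unchanged; make-up brings it to -28 dB.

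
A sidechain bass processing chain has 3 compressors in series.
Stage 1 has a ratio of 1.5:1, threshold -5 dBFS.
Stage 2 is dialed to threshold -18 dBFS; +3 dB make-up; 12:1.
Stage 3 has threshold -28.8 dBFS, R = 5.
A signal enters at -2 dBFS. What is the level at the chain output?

Stage 1: -2 dBFS is 3 dB over -5 dBFS; at 1.5:1 that becomes 2 dB over, giving -3 dBFS.
Stage 2: -3 dBFS is 15 dB over -18 dBFS; at 12:1 that becomes 1.25 dB over, giving -16.75 dBFS; +3 dB make-up → -13.75 dBFS.
Stage 3: 15.05 dB above -28.8 dBFS, reduced 5:1 to 3.01 dB above → -25.79 dBFS.

-25.79 dBFS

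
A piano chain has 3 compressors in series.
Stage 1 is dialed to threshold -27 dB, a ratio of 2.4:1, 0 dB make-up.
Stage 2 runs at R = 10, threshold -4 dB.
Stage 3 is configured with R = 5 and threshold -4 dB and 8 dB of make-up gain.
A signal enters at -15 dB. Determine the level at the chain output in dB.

Stage 1: overshoot 12 dB → 12/2.4 = 5 dB → -22 dB.
Stage 2: -22 dB ≤ -4 dB, so stage 2 doesn't engage; output -22 dB.
Stage 3: below threshold (-22 ≤ -4); passes unchanged; make-up brings it to -14 dB.

-14 dB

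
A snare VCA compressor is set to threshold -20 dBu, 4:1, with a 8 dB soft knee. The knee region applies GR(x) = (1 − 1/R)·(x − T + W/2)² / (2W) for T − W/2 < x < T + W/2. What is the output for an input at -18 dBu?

-19.6875 dBu

x − T + W/2 = -18 − (-20) + 4 = 6.
GR = (1 − 1/4) × 6² / 16 = 0.75 × 36 / 16 = 1.6875 dB.
Output = -18 − 1.6875 = -19.6875 dBu.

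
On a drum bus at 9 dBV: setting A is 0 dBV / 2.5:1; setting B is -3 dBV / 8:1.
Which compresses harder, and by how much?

B, by 5.1 dB

A: GR = 9 − 9/2.5 = 5.4 dB.
B: GR = 12 − 12/8 = 10.5 dB.
B applies 5.1 dB more gain reduction.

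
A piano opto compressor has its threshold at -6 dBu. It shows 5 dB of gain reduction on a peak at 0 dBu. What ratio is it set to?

Input overshoot = 0 − (-6) = 6 dB.
Output overshoot = 6 − 5 = 1 dB.
Ratio = input overshoot / output overshoot = 6 / 1 = 6.

6:1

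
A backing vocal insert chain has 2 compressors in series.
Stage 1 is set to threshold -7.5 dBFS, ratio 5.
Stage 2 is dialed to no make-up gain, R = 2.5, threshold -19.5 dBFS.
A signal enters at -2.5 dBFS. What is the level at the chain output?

Stage 1: overshoot 5 dB → 5/5 = 1 dB → -6.5 dBFS.
Stage 2: overshoot 13 dB → 13/2.5 = 5.2 dB → -14.3 dBFS.

-14.3 dBFS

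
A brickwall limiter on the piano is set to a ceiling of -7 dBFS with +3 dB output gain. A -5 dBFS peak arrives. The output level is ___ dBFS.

The limiter clamps the peak to its -7 dBFS ceiling.
Output gain then adds 3 dB: -7 + 3 = -4 dBFS.

-4 dBFS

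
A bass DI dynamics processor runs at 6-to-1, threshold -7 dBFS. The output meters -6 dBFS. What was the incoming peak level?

-1 dBFS

That's 1 dB above the -7 dBFS threshold.
Before 6:1 compression the overshoot was 1 × 6 = 6 dB, so input = -7 + 6 = -1 dBFS.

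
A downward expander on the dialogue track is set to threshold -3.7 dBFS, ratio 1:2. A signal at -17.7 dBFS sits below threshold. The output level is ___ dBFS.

-31.7 dBFS

Undershoot = (-3.7) − (-17.7) = 14 dB.
At 1:2, that expands to 28 dB under threshold.
Output = -3.7 − 28 = -31.7 dBFS.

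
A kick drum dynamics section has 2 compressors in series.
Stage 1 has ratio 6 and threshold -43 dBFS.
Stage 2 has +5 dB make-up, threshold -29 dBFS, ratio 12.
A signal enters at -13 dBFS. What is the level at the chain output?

Stage 1: overshoot 30 dB → 30/6 = 5 dB → -38 dBFS.
Stage 2: -38 dBFS ≤ -29 dBFS, so stage 2 doesn't engage; make-up brings it to -33 dBFS.

-33 dBFS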